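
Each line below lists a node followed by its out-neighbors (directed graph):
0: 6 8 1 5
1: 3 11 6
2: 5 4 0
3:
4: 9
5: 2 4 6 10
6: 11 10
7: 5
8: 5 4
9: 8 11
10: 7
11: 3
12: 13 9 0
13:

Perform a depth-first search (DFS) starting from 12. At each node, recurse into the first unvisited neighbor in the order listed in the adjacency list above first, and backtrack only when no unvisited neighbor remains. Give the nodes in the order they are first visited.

Visit 12
12 → 13
12 → 9
9 → 8
8 → 5
5 → 2
2 → 4
2 → 0
0 → 6
6 → 11
11 → 3
6 → 10
10 → 7
0 → 1

12, 13, 9, 8, 5, 2, 4, 0, 6, 11, 3, 10, 7, 1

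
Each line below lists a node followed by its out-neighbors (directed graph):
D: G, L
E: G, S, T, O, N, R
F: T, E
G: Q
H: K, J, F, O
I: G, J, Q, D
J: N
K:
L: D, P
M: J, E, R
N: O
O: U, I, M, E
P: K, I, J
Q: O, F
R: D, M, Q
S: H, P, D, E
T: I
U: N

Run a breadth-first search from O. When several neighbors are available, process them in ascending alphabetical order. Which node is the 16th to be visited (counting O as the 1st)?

Visit O; enqueue E, I, M, U → queue [E, I, M, U]
Visit E; enqueue G, N, R, S, T → queue [I, M, U, G, N, R, S, T]
Visit I; enqueue D, J, Q → queue [M, U, G, N, R, S, T, D, J, Q]
Visit M → queue [U, G, N, R, S, T, D, J, Q]
Visit U → queue [G, N, R, S, T, D, J, Q]
Visit G → queue [N, R, S, T, D, J, Q]
Visit N → queue [R, S, T, D, J, Q]
Visit R → queue [S, T, D, J, Q]
Visit S; enqueue H, P → queue [T, D, J, Q, H, P]
Visit T → queue [D, J, Q, H, P]
Visit D; enqueue L → queue [J, Q, H, P, L]
Visit J → queue [Q, H, P, L]
Visit Q; enqueue F → queue [H, P, L, F]
Visit H; enqueue K → queue [P, L, F, K]
Visit P → queue [L, F, K]
Visit L → queue [F, K]
Visit F → queue [K]
Visit K → queue []

Visit order: O, E, I, M, U, G, N, R, S, T, D, J, Q, H, P, L, F, K

L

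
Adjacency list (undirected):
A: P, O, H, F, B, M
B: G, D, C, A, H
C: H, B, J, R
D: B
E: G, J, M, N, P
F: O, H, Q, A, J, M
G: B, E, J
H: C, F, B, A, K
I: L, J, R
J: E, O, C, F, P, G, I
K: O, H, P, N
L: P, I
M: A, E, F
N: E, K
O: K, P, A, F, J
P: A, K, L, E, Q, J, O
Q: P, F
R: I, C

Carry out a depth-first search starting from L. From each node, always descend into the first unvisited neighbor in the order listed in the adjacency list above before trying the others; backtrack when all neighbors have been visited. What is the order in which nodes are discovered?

L -> P -> A -> O -> K -> H -> C -> B -> G -> E -> J -> F -> Q -> M -> I -> R -> N -> D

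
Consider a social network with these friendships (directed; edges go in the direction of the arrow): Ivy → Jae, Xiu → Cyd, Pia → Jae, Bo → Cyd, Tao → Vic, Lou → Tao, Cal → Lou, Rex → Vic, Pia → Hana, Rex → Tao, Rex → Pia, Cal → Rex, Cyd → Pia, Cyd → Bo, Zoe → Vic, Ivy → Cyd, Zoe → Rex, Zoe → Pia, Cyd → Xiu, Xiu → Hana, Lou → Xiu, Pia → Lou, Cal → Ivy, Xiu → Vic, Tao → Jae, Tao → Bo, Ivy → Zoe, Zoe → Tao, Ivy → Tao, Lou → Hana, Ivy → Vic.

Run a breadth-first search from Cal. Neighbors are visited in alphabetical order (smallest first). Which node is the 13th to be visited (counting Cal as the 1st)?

Visit Cal; enqueue Ivy, Lou, Rex → queue [Ivy, Lou, Rex]
Visit Ivy; enqueue Cyd, Jae, Tao, Vic, Zoe → queue [Lou, Rex, Cyd, Jae, Tao, Vic, Zoe]
Visit Lou; enqueue Hana, Xiu → queue [Rex, Cyd, Jae, Tao, Vic, Zoe, Hana, Xiu]
Visit Rex; enqueue Pia → queue [Cyd, Jae, Tao, Vic, Zoe, Hana, Xiu, Pia]
Visit Cyd; enqueue Bo → queue [Jae, Tao, Vic, Zoe, Hana, Xiu, Pia, Bo]
Visit Jae → queue [Tao, Vic, Zoe, Hana, Xiu, Pia, Bo]
Visit Tao → queue [Vic, Zoe, Hana, Xiu, Pia, Bo]
Visit Vic → queue [Zoe, Hana, Xiu, Pia, Bo]
Visit Zoe → queue [Hana, Xiu, Pia, Bo]
Visit Hana → queue [Xiu, Pia, Bo]
Visit Xiu → queue [Pia, Bo]
Visit Pia → queue [Bo]
Visit Bo → queue []

Visit order: Cal, Ivy, Lou, Rex, Cyd, Jae, Tao, Vic, Zoe, Hana, Xiu, Pia, Bo

Bo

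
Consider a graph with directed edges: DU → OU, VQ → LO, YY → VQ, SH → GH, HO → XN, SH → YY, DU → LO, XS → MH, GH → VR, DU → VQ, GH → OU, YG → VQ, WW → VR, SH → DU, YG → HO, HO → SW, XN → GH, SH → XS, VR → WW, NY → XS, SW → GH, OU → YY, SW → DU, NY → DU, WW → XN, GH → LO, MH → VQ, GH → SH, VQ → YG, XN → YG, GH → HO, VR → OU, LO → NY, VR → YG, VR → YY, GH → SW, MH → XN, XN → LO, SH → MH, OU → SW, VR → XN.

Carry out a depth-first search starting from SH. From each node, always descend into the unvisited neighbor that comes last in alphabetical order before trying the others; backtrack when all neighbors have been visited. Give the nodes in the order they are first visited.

SH → YY → VQ → YG → HO → XN → LO → NY → XS → MH → DU → OU → SW → GH → VR → WW

Visit SH
SH → YY
YY → VQ
VQ → YG
YG → HO
HO → XN
XN → LO
LO → NY
NY → XS
XS → MH
NY → DU
DU → OU
OU → SW
SW → GH
GH → VR
VR → WW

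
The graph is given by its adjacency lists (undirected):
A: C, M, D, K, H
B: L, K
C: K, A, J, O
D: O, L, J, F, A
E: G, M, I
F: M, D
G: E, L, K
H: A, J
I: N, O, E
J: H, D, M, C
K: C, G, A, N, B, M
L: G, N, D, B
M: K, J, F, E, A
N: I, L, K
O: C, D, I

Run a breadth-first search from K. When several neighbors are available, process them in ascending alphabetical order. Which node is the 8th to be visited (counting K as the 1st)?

Visit K; enqueue A, B, C, G, M, N → queue [A, B, C, G, M, N]
Visit A; enqueue D, H → queue [B, C, G, M, N, D, H]
Visit B; enqueue L → queue [C, G, M, N, D, H, L]
Visit C; enqueue J, O → queue [G, M, N, D, H, L, J, O]
Visit G; enqueue E → queue [M, N, D, H, L, J, O, E]
Visit M; enqueue F → queue [N, D, H, L, J, O, E, F]
Visit N; enqueue I → queue [D, H, L, J, O, E, F, I]
Visit D → queue [H, L, J, O, E, F, I]
Visit H → queue [L, J, O, E, F, I]
Visit L → queue [J, O, E, F, I]
Visit J → queue [O, E, F, I]
Visit O → queue [E, F, I]
Visit E → queue [F, I]
Visit F → queue [I]
Visit I → queue []

Visit order: K, A, B, C, G, M, N, D, H, L, J, O, E, F, I

D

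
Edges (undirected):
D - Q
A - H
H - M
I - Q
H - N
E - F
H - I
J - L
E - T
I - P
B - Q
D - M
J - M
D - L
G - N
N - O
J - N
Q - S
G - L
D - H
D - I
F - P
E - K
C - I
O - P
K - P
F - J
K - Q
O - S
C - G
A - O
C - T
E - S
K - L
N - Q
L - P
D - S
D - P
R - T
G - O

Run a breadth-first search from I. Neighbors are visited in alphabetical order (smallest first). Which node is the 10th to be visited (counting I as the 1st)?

M

Visit I; enqueue C, D, H, P, Q → queue [C, D, H, P, Q]
Visit C; enqueue G, T → queue [D, H, P, Q, G, T]
Visit D; enqueue L, M, S → queue [H, P, Q, G, T, L, M, S]
Visit H; enqueue A, N → queue [P, Q, G, T, L, M, S, A, N]
Visit P; enqueue F, K, O → queue [Q, G, T, L, M, S, A, N, F, K, O]
Visit Q; enqueue B → queue [G, T, L, M, S, A, N, F, K, O, B]
Visit G → queue [T, L, M, S, A, N, F, K, O, B]
Visit T; enqueue E, R → queue [L, M, S, A, N, F, K, O, B, E, R]
Visit L; enqueue J → queue [M, S, A, N, F, K, O, B, E, R, J]
Visit M → queue [S, A, N, F, K, O, B, E, R, J]
Visit S → queue [A, N, F, K, O, B, E, R, J]
Visit A → queue [N, F, K, O, B, E, R, J]
Visit N → queue [F, K, O, B, E, R, J]
Visit F → queue [K, O, B, E, R, J]
Visit K → queue [O, B, E, R, J]
Visit O → queue [B, E, R, J]
Visit B → queue [E, R, J]
Visit E → queue [R, J]
Visit R → queue [J]
Visit J → queue []

Visit order: I, C, D, H, P, Q, G, T, L, M, S, A, N, F, K, O, B, E, R, J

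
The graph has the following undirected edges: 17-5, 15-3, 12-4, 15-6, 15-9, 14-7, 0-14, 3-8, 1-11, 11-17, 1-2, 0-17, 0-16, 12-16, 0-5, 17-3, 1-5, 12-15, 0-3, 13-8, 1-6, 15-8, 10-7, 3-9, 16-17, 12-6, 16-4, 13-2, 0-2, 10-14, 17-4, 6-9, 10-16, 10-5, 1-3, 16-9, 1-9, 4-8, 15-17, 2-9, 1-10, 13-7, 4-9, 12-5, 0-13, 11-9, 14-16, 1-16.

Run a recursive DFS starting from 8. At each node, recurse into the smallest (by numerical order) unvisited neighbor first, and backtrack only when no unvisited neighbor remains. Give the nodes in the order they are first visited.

8 -> 3 -> 0 -> 2 -> 1 -> 5 -> 10 -> 7 -> 13 -> 14 -> 16 -> 4 -> 9 -> 6 -> 12 -> 15 -> 17 -> 11

Visit 8
8 → 3
3 → 0
0 → 2
2 → 1
1 → 5
5 → 10
10 → 7
7 → 13
7 → 14
14 → 16
16 → 4
4 → 9
9 → 6
6 → 12
12 → 15
15 → 17
17 → 11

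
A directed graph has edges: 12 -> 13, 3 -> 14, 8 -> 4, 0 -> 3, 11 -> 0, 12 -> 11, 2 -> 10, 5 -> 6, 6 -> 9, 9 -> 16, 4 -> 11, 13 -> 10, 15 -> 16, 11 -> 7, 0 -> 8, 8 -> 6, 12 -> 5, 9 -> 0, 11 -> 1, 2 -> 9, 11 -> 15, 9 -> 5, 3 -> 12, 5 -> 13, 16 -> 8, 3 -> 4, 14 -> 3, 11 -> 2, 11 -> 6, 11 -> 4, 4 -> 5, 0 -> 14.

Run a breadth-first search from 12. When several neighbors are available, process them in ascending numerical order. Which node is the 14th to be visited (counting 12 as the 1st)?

Visit 12; enqueue 5, 11, 13 → queue [5, 11, 13]
Visit 5; enqueue 6 → queue [11, 13, 6]
Visit 11; enqueue 0, 1, 2, 4, 7, 15 → queue [13, 6, 0, 1, 2, 4, 7, 15]
Visit 13; enqueue 10 → queue [6, 0, 1, 2, 4, 7, 15, 10]
Visit 6; enqueue 9 → queue [0, 1, 2, 4, 7, 15, 10, 9]
Visit 0; enqueue 3, 8, 14 → queue [1, 2, 4, 7, 15, 10, 9, 3, 8, 14]
Visit 1 → queue [2, 4, 7, 15, 10, 9, 3, 8, 14]
Visit 2 → queue [4, 7, 15, 10, 9, 3, 8, 14]
Visit 4 → queue [7, 15, 10, 9, 3, 8, 14]
Visit 7 → queue [15, 10, 9, 3, 8, 14]
Visit 15; enqueue 16 → queue [10, 9, 3, 8, 14, 16]
Visit 10 → queue [9, 3, 8, 14, 16]
Visit 9 → queue [3, 8, 14, 16]
Visit 3 → queue [8, 14, 16]
Visit 8 → queue [14, 16]
Visit 14 → queue [16]
Visit 16 → queue []

Visit order: 12, 5, 11, 13, 6, 0, 1, 2, 4, 7, 15, 10, 9, 3, 8, 14, 16

3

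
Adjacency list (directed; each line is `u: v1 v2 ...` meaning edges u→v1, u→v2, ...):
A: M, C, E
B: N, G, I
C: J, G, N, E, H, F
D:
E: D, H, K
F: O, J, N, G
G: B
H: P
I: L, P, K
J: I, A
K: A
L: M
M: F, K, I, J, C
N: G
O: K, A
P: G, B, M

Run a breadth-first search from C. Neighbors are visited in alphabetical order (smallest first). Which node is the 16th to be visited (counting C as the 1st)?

L

Visit C; enqueue E, F, G, H, J, N → queue [E, F, G, H, J, N]
Visit E; enqueue D, K → queue [F, G, H, J, N, D, K]
Visit F; enqueue O → queue [G, H, J, N, D, K, O]
Visit G; enqueue B → queue [H, J, N, D, K, O, B]
Visit H; enqueue P → queue [J, N, D, K, O, B, P]
Visit J; enqueue A, I → queue [N, D, K, O, B, P, A, I]
Visit N → queue [D, K, O, B, P, A, I]
Visit D → queue [K, O, B, P, A, I]
Visit K → queue [O, B, P, A, I]
Visit O → queue [B, P, A, I]
Visit B → queue [P, A, I]
Visit P; enqueue M → queue [A, I, M]
Visit A → queue [I, M]
Visit I; enqueue L → queue [M, L]
Visit M → queue [L]
Visit L → queue []

Visit order: C, E, F, G, H, J, N, D, K, O, B, P, A, I, M, L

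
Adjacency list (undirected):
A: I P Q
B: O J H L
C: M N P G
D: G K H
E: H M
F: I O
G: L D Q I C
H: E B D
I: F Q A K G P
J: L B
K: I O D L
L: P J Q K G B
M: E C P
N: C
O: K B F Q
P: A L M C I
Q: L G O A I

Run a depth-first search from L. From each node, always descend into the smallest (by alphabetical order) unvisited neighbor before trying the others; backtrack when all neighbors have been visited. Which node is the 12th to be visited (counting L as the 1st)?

Visit L
L → B
B → H
H → D
D → G
G → C
C → M
M → E
M → P
P → A
A → I
I → F
F → O
O → K
O → Q
C → N
B → J

Visit order: L, B, H, D, G, C, M, E, P, A, I, F, O, K, Q, N, J

F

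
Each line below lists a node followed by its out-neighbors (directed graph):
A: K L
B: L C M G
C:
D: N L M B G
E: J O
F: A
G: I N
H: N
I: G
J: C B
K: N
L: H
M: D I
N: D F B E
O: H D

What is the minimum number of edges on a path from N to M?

2

Level 0: N
Level 1: B, D, E, F
Level 2: A, C, G, J, L, M, O
Level 3: H, I, K
M first appears at level 2.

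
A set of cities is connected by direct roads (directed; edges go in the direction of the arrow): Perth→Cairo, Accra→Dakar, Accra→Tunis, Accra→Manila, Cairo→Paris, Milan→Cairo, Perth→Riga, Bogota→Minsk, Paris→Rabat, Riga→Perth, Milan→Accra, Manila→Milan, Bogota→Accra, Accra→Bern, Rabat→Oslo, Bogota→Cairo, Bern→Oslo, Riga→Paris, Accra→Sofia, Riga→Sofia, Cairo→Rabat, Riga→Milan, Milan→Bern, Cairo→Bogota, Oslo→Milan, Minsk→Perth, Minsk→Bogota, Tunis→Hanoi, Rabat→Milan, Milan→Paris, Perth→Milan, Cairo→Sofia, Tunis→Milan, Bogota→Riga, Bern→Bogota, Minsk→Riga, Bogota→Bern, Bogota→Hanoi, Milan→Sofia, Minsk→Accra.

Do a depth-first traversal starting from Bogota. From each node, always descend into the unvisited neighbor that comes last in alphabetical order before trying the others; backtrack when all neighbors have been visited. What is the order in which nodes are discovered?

Visit Bogota
Bogota → Riga
Riga → Sofia
Riga → Perth
Perth → Milan
Milan → Paris
Paris → Rabat
Rabat → Oslo
Milan → Cairo
Milan → Bern
Milan → Accra
Accra → Tunis
Tunis → Hanoi
Accra → Manila
Accra → Dakar
Bogota → Minsk

Bogota, Riga, Sofia, Perth, Milan, Paris, Rabat, Oslo, Cairo, Bern, Accra, Tunis, Hanoi, Manila, Dakar, Minsk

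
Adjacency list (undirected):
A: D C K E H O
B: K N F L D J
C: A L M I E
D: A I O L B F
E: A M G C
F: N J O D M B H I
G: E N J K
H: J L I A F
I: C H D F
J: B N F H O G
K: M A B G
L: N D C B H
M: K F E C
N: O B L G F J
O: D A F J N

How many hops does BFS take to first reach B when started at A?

Level 0: A
Level 1: C, D, E, H, K, O
Level 2: B, F, G, I, J, L, M, N
B first appears at level 2.

2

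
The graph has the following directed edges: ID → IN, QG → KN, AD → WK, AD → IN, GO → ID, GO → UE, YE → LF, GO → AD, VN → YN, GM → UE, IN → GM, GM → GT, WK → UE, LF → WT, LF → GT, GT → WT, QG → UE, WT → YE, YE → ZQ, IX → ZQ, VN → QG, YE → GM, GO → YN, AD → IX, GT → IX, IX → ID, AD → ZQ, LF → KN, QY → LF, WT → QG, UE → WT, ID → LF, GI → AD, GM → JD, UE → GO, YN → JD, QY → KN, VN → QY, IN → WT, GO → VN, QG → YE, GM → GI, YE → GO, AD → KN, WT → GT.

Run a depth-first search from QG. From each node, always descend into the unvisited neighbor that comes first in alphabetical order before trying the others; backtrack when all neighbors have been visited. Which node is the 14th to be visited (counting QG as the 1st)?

YE

Visit QG
QG → KN
QG → UE
UE → GO
GO → AD
AD → IN
IN → GM
GM → GI
GM → GT
GT → IX
IX → ID
ID → LF
LF → WT
WT → YE
YE → ZQ
GM → JD
AD → WK
GO → VN
VN → QY
VN → YN

Visit order: QG, KN, UE, GO, AD, IN, GM, GI, GT, IX, ID, LF, WT, YE, ZQ, JD, WK, VN, QY, YN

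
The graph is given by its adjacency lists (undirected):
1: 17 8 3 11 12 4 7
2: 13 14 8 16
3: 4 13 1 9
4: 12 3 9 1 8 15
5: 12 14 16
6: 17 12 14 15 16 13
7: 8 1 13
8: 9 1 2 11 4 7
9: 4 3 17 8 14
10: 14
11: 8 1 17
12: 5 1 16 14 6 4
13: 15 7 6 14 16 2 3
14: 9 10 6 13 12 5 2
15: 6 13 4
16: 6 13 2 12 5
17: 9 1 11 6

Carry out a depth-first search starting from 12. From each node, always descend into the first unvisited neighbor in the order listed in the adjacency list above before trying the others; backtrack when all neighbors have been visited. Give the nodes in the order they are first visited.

12 5 14 9 4 3 13 15 6 17 1 8 2 16 11 7 10

Visit 12
12 → 5
5 → 14
14 → 9
9 → 4
4 → 3
3 → 13
13 → 15
15 → 6
6 → 17
17 → 1
1 → 8
8 → 2
2 → 16
8 → 11
8 → 7
14 → 10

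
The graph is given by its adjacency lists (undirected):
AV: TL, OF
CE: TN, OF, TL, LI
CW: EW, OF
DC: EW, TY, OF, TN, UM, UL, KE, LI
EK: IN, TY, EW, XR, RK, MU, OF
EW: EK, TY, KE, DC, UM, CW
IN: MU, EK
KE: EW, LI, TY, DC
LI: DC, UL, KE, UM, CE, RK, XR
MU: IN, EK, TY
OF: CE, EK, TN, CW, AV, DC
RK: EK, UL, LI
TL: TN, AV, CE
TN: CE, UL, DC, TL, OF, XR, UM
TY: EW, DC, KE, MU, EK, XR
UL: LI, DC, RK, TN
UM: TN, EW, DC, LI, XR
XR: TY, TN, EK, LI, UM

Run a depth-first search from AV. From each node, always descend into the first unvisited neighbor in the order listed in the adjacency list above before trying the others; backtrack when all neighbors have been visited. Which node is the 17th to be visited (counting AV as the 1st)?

Visit AV
AV → TL
TL → TN
TN → CE
CE → OF
OF → EK
EK → IN
IN → MU
MU → TY
TY → EW
EW → KE
KE → LI
LI → DC
DC → UM
UM → XR
DC → UL
UL → RK
EW → CW

Visit order: AV, TL, TN, CE, OF, EK, IN, MU, TY, EW, KE, LI, DC, UM, XR, UL, RK, CW

RK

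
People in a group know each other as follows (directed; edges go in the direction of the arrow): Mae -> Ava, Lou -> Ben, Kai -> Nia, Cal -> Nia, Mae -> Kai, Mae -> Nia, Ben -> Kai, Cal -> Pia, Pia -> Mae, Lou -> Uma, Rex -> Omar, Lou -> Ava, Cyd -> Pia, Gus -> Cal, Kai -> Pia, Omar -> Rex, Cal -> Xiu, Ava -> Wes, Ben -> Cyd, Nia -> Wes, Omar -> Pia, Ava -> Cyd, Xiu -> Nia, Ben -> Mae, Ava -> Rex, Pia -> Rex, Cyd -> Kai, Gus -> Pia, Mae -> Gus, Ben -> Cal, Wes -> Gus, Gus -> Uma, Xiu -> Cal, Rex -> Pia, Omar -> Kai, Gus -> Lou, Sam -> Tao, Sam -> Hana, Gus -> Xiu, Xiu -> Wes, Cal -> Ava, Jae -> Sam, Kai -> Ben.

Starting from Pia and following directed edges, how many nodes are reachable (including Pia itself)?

BFS from Pia visits: Pia, Rex, Mae, Omar, Nia, Kai, Gus, Ava, Wes, Ben, Xiu, Uma, Lou, Cal, Cyd
Reachable nodes: 15 of 19 total.

15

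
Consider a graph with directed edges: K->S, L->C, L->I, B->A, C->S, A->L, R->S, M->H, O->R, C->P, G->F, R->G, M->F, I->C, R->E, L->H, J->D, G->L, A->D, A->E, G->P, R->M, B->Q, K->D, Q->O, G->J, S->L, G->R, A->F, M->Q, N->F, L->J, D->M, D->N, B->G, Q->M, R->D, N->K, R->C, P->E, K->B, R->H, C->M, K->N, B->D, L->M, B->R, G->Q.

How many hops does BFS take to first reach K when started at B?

Level 0: B
Level 1: A, D, G, Q, R
Level 2: C, E, F, H, J, L, M, N, O, P, S
Level 3: I, K
K first appears at level 3.

3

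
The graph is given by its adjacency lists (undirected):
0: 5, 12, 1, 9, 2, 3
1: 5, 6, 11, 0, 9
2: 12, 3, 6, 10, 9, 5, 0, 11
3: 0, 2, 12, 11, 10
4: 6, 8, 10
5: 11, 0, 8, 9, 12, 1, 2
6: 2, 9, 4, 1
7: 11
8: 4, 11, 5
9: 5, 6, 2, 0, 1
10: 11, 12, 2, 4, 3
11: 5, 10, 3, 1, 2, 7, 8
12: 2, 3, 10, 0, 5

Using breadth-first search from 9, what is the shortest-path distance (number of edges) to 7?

Level 0: 9
Level 1: 0, 1, 2, 5, 6
Level 2: 3, 4, 8, 10, 11, 12
Level 3: 7
7 first appears at level 3.

3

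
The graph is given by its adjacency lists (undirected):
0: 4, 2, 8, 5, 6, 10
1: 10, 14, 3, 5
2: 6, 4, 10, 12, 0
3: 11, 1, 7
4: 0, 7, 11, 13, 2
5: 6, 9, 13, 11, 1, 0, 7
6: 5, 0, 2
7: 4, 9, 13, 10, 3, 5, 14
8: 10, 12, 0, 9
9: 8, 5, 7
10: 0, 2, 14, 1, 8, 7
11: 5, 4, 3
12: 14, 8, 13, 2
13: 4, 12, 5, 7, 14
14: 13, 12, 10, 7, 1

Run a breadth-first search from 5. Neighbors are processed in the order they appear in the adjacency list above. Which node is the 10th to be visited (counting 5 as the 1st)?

8

Visit 5; enqueue 6, 9, 13, 11, 1, 0, 7 → queue [6, 9, 13, 11, 1, 0, 7]
Visit 6; enqueue 2 → queue [9, 13, 11, 1, 0, 7, 2]
Visit 9; enqueue 8 → queue [13, 11, 1, 0, 7, 2, 8]
Visit 13; enqueue 4, 12, 14 → queue [11, 1, 0, 7, 2, 8, 4, 12, 14]
Visit 11; enqueue 3 → queue [1, 0, 7, 2, 8, 4, 12, 14, 3]
Visit 1; enqueue 10 → queue [0, 7, 2, 8, 4, 12, 14, 3, 10]
Visit 0 → queue [7, 2, 8, 4, 12, 14, 3, 10]
Visit 7 → queue [2, 8, 4, 12, 14, 3, 10]
Visit 2 → queue [8, 4, 12, 14, 3, 10]
Visit 8 → queue [4, 12, 14, 3, 10]
Visit 4 → queue [12, 14, 3, 10]
Visit 12 → queue [14, 3, 10]
Visit 14 → queue [3, 10]
Visit 3 → queue [10]
Visit 10 → queue []

Visit order: 5, 6, 9, 13, 11, 1, 0, 7, 2, 8, 4, 12, 14, 3, 10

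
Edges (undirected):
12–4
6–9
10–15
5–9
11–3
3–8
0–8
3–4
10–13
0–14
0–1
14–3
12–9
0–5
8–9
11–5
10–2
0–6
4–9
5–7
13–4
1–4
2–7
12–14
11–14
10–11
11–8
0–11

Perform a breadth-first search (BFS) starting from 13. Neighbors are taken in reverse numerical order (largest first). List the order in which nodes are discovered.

13, 10, 4, 15, 11, 2, 12, 9, 3, 1, 14, 8, 5, 0, 7, 6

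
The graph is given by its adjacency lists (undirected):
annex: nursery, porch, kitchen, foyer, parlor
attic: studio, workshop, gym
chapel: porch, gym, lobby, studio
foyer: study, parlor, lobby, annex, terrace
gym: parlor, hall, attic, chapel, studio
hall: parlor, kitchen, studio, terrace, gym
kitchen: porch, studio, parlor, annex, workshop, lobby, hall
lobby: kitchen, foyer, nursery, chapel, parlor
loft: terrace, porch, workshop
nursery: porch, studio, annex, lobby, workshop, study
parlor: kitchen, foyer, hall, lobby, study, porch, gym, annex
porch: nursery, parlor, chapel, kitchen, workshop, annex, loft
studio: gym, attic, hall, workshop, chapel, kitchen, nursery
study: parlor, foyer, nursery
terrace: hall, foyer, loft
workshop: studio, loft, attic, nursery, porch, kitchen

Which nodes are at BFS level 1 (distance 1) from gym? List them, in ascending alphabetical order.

Level 0: gym
Level 1: attic, chapel, hall, parlor, studio
Level 2: annex, foyer, kitchen, lobby, nursery, porch, study, terrace, workshop
Level 3: loft

attic, chapel, hall, parlor, studio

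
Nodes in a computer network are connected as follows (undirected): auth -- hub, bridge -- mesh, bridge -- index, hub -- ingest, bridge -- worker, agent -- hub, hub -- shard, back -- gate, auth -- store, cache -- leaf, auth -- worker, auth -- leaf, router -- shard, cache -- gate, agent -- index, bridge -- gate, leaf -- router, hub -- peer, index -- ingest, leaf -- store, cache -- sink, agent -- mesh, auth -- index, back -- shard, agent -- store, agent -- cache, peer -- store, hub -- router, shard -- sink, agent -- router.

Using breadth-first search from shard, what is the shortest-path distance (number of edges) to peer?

2

Level 0: shard
Level 1: back, hub, router, sink
Level 2: agent, auth, cache, gate, ingest, leaf, peer
Level 3: bridge, index, mesh, store, worker
peer first appears at level 2.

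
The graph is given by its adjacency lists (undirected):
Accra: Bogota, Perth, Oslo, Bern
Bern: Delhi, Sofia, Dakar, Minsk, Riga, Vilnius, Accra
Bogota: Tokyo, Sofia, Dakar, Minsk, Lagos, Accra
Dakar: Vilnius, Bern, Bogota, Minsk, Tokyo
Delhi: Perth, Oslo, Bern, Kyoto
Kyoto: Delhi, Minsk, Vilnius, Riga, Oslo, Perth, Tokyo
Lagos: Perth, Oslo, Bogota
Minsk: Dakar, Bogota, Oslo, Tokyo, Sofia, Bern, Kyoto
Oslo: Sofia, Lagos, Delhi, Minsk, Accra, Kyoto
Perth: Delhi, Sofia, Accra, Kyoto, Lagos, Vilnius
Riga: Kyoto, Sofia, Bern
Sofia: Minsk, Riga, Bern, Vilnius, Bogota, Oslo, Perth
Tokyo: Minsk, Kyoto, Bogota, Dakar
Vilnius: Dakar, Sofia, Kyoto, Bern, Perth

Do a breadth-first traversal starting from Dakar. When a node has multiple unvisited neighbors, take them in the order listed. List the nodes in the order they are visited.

Visit Dakar; enqueue Vilnius, Bern, Bogota, Minsk, Tokyo → queue [Vilnius, Bern, Bogota, Minsk, Tokyo]
Visit Vilnius; enqueue Sofia, Kyoto, Perth → queue [Bern, Bogota, Minsk, Tokyo, Sofia, Kyoto, Perth]
Visit Bern; enqueue Delhi, Riga, Accra → queue [Bogota, Minsk, Tokyo, Sofia, Kyoto, Perth, Delhi, Riga, Accra]
Visit Bogota; enqueue Lagos → queue [Minsk, Tokyo, Sofia, Kyoto, Perth, Delhi, Riga, Accra, Lagos]
Visit Minsk; enqueue Oslo → queue [Tokyo, Sofia, Kyoto, Perth, Delhi, Riga, Accra, Lagos, Oslo]
Visit Tokyo → queue [Sofia, Kyoto, Perth, Delhi, Riga, Accra, Lagos, Oslo]
Visit Sofia → queue [Kyoto, Perth, Delhi, Riga, Accra, Lagos, Oslo]
Visit Kyoto → queue [Perth, Delhi, Riga, Accra, Lagos, Oslo]
Visit Perth → queue [Delhi, Riga, Accra, Lagos, Oslo]
Visit Delhi → queue [Riga, Accra, Lagos, Oslo]
Visit Riga → queue [Accra, Lagos, Oslo]
Visit Accra → queue [Lagos, Oslo]
Visit Lagos → queue [Oslo]
Visit Oslo → queue []

Dakar, Vilnius, Bern, Bogota, Minsk, Tokyo, Sofia, Kyoto, Perth, Delhi, Riga, Accra, Lagos, Oslo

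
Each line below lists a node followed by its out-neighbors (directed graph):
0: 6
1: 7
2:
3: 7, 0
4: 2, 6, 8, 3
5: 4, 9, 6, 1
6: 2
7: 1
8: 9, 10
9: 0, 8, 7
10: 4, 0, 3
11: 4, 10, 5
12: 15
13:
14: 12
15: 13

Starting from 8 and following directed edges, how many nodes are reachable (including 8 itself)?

10

BFS from 8 visits: 8, 9, 10, 0, 7, 4, 3, 6, 1, 2
Reachable nodes: 10 of 16 total.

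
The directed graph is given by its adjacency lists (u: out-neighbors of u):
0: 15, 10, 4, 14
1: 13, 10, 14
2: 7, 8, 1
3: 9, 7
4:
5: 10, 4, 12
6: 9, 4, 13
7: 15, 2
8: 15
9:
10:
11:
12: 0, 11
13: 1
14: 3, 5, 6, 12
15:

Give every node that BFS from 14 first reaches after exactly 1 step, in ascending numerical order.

Level 0: 14
Level 1: 3, 5, 6, 12
Level 2: 0, 4, 7, 9, 10, 11, 13
Level 3: 1, 2, 15
Level 4: 8

3, 5, 6, 12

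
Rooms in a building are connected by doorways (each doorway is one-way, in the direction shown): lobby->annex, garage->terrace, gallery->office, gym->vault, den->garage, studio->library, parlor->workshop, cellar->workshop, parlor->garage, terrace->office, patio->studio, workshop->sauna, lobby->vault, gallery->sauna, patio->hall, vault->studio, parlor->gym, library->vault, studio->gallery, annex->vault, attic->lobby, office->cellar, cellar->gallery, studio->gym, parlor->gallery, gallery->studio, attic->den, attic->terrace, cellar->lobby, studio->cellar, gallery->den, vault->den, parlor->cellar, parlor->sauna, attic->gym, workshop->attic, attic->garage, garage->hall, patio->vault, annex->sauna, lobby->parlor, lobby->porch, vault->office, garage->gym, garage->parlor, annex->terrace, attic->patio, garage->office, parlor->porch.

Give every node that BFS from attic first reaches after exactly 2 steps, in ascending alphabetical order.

annex, hall, office, parlor, porch, studio, vault

Level 0: attic
Level 1: den, garage, gym, lobby, patio, terrace
Level 2: annex, hall, office, parlor, porch, studio, vault
Level 3: cellar, gallery, library, sauna, workshop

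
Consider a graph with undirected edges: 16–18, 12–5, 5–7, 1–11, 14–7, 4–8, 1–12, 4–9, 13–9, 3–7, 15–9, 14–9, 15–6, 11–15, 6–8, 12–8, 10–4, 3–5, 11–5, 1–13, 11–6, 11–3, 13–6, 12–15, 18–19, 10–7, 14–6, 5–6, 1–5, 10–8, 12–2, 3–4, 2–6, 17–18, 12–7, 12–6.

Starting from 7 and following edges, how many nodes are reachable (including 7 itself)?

15

BFS from 7 visits: 7, 14, 12, 10, 5, 3, 9, 6, 15, 8, 2, 1, 4, 11, 13
Reachable nodes: 15 of 19 total.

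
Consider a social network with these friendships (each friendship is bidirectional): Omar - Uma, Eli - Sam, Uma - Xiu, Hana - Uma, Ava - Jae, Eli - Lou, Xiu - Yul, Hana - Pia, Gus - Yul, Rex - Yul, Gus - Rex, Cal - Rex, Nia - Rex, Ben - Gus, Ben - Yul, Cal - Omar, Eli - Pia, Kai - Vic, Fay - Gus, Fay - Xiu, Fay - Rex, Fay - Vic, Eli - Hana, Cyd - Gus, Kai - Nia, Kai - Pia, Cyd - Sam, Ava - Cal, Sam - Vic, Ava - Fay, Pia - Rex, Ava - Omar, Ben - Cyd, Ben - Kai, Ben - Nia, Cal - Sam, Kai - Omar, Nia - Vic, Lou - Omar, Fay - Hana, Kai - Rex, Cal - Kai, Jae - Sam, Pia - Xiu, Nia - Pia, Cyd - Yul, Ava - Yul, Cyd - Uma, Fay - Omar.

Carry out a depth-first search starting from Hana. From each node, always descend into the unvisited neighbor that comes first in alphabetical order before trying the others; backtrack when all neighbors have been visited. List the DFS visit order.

Visit Hana
Hana → Eli
Eli → Lou
Lou → Omar
Omar → Ava
Ava → Cal
Cal → Kai
Kai → Ben
Ben → Cyd
Cyd → Gus
Gus → Fay
Fay → Rex
Rex → Nia
Nia → Pia
Pia → Xiu
Xiu → Uma
Xiu → Yul
Nia → Vic
Vic → Sam
Sam → Jae

Hana -> Eli -> Lou -> Omar -> Ava -> Cal -> Kai -> Ben -> Cyd -> Gus -> Fay -> Rex -> Nia -> Pia -> Xiu -> Uma -> Yul -> Vic -> Sam -> Jae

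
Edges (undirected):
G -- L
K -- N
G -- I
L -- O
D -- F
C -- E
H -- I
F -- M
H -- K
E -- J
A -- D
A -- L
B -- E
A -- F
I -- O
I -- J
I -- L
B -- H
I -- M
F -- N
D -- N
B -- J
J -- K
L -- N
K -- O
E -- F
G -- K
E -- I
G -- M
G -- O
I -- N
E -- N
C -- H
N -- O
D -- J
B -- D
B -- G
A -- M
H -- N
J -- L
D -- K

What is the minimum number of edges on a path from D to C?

3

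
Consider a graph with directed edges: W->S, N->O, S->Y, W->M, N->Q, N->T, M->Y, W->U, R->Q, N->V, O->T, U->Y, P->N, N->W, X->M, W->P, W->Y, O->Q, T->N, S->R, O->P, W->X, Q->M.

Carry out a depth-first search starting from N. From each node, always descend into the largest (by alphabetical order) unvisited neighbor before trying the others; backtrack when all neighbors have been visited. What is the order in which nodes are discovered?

N → W → Y → X → M → U → S → R → Q → P → V → T → O

Visit N
N → W
W → Y
W → X
X → M
W → U
W → S
S → R
R → Q
W → P
N → V
N → T
N → O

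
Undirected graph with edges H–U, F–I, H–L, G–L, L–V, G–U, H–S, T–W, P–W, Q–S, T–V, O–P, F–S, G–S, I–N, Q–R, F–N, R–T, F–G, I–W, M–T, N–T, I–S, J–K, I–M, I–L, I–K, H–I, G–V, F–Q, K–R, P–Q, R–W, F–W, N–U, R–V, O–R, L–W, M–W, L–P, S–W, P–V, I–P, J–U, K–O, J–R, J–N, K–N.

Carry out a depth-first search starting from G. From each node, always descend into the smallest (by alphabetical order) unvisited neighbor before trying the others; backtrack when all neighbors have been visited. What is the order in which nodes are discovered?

G -> F -> I -> H -> L -> P -> O -> K -> J -> N -> T -> M -> W -> R -> Q -> S -> V -> U

Visit G
G → F
F → I
I → H
H → L
L → P
P → O
O → K
K → J
J → N
N → T
T → M
M → W
W → R
R → Q
Q → S
R → V
N → U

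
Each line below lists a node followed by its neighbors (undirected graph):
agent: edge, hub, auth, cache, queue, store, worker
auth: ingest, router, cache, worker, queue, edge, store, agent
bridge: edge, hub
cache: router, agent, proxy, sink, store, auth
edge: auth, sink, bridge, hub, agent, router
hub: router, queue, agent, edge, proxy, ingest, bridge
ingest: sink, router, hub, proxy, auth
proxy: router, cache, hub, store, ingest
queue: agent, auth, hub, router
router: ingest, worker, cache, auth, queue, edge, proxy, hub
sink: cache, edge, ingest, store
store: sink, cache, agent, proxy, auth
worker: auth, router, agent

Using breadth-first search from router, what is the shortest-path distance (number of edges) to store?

Level 0: router
Level 1: auth, cache, edge, hub, ingest, proxy, queue, worker
Level 2: agent, bridge, sink, store
store first appears at level 2.

2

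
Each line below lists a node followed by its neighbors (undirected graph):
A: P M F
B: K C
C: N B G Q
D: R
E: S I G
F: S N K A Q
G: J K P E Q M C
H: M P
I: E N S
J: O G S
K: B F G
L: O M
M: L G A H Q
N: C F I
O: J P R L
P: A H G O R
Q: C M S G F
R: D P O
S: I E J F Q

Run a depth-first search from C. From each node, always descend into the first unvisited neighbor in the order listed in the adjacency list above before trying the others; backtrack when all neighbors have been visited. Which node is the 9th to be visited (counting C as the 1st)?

O

Visit C
C → N
N → F
F → S
S → I
I → E
E → G
G → J
J → O
O → P
P → A
A → M
M → L
M → H
M → Q
P → R
R → D
G → K
K → B

Visit order: C, N, F, S, I, E, G, J, O, P, A, M, L, H, Q, R, D, K, B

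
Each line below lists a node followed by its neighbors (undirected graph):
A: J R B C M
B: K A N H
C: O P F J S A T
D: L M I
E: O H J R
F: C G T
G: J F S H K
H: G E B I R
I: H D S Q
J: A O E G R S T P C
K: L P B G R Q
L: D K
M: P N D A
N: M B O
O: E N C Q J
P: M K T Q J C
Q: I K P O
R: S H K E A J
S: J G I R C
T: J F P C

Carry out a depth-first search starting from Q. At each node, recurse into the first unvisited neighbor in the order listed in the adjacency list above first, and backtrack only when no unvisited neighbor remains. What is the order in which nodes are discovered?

Visit Q
Q → I
I → H
H → G
G → J
J → A
A → R
R → S
S → C
C → O
O → E
O → N
N → M
M → P
P → K
K → L
L → D
K → B
P → T
T → F

Q → I → H → G → J → A → R → S → C → O → E → N → M → P → K → L → D → B → T → F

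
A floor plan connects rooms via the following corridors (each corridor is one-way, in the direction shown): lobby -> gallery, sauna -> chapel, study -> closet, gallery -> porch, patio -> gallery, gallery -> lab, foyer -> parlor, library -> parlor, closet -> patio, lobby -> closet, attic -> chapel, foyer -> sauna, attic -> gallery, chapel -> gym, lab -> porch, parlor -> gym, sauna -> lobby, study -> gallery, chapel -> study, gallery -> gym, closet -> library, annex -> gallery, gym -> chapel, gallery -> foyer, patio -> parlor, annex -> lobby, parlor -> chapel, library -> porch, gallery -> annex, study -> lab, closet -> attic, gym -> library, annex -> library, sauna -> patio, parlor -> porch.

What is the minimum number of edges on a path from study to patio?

2

Level 0: study
Level 1: closet, gallery, lab
Level 2: annex, attic, foyer, gym, library, patio, porch
Level 3: chapel, lobby, parlor, sauna
patio first appears at level 2.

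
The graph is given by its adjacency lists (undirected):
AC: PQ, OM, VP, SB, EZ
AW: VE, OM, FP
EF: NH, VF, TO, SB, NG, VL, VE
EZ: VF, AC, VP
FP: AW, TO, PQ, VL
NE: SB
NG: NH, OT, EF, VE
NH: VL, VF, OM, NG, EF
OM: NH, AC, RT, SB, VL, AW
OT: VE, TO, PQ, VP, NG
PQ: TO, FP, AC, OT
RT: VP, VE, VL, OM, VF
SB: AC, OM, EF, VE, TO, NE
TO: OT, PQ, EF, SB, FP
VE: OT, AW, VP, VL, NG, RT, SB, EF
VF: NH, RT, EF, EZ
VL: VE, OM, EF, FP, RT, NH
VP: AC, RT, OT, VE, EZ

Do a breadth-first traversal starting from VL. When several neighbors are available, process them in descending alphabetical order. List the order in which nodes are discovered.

VL VE RT OM NH FP EF VP SB OT NG AW VF AC TO PQ EZ NE

Visit VL; enqueue VE, RT, OM, NH, FP, EF → queue [VE, RT, OM, NH, FP, EF]
Visit VE; enqueue VP, SB, OT, NG, AW → queue [RT, OM, NH, FP, EF, VP, SB, OT, NG, AW]
Visit RT; enqueue VF → queue [OM, NH, FP, EF, VP, SB, OT, NG, AW, VF]
Visit OM; enqueue AC → queue [NH, FP, EF, VP, SB, OT, NG, AW, VF, AC]
Visit NH → queue [FP, EF, VP, SB, OT, NG, AW, VF, AC]
Visit FP; enqueue TO, PQ → queue [EF, VP, SB, OT, NG, AW, VF, AC, TO, PQ]
Visit EF → queue [VP, SB, OT, NG, AW, VF, AC, TO, PQ]
Visit VP; enqueue EZ → queue [SB, OT, NG, AW, VF, AC, TO, PQ, EZ]
Visit SB; enqueue NE → queue [OT, NG, AW, VF, AC, TO, PQ, EZ, NE]
Visit OT → queue [NG, AW, VF, AC, TO, PQ, EZ, NE]
Visit NG → queue [AW, VF, AC, TO, PQ, EZ, NE]
Visit AW → queue [VF, AC, TO, PQ, EZ, NE]
Visit VF → queue [AC, TO, PQ, EZ, NE]
Visit AC → queue [TO, PQ, EZ, NE]
Visit TO → queue [PQ, EZ, NE]
Visit PQ → queue [EZ, NE]
Visit EZ → queue [NE]
Visit NE → queue []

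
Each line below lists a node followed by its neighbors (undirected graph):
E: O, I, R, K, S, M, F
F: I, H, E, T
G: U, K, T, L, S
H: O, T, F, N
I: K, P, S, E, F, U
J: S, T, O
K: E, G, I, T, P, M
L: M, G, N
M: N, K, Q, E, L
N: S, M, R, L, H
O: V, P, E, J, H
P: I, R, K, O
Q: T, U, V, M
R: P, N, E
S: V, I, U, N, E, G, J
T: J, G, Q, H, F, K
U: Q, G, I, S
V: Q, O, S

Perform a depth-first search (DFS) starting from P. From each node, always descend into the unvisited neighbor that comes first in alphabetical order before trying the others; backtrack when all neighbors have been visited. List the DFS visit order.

P -> I -> E -> F -> H -> N -> L -> G -> K -> M -> Q -> T -> J -> O -> V -> S -> U -> R

Visit P
P → I
I → E
E → F
F → H
H → N
N → L
L → G
G → K
K → M
M → Q
Q → T
T → J
J → O
O → V
V → S
S → U
N → R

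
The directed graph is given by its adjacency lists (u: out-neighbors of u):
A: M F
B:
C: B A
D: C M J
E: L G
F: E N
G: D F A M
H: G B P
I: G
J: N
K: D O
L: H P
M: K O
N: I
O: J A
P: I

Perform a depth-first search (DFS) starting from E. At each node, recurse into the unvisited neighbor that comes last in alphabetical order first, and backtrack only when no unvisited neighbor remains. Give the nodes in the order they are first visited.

Visit E
E → L
L → P
P → I
I → G
G → M
M → O
O → J
J → N
O → A
A → F
M → K
K → D
D → C
C → B
L → H

E, L, P, I, G, M, O, J, N, A, F, K, D, C, B, H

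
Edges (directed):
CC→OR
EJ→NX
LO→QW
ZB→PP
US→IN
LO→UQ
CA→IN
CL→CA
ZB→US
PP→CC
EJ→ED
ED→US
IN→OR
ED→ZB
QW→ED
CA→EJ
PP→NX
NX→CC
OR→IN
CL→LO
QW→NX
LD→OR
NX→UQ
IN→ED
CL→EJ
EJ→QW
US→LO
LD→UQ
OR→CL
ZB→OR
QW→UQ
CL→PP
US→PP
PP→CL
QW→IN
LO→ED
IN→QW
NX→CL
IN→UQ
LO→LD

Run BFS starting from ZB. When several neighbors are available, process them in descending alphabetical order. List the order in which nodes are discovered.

ZB -> US -> PP -> OR -> LO -> IN -> NX -> CL -> CC -> UQ -> QW -> LD -> ED -> EJ -> CA

Visit ZB; enqueue US, PP, OR → queue [US, PP, OR]
Visit US; enqueue LO, IN → queue [PP, OR, LO, IN]
Visit PP; enqueue NX, CL, CC → queue [OR, LO, IN, NX, CL, CC]
Visit OR → queue [LO, IN, NX, CL, CC]
Visit LO; enqueue UQ, QW, LD, ED → queue [IN, NX, CL, CC, UQ, QW, LD, ED]
Visit IN → queue [NX, CL, CC, UQ, QW, LD, ED]
Visit NX → queue [CL, CC, UQ, QW, LD, ED]
Visit CL; enqueue EJ, CA → queue [CC, UQ, QW, LD, ED, EJ, CA]
Visit CC → queue [UQ, QW, LD, ED, EJ, CA]
Visit UQ → queue [QW, LD, ED, EJ, CA]
Visit QW → queue [LD, ED, EJ, CA]
Visit LD → queue [ED, EJ, CA]
Visit ED → queue [EJ, CA]
Visit EJ → queue [CA]
Visit CA → queue []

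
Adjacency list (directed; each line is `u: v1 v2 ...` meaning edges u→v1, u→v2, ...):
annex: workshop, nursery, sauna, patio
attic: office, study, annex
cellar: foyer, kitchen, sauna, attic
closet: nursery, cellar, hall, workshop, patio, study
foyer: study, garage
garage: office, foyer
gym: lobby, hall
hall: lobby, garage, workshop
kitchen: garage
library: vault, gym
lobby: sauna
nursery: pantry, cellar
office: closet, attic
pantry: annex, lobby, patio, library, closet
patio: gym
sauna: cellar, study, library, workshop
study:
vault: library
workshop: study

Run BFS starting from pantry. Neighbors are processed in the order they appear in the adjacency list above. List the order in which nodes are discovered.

pantry → annex → lobby → patio → library → closet → workshop → nursery → sauna → gym → vault → cellar → hall → study → foyer → kitchen → attic → garage → office

Visit pantry; enqueue annex, lobby, patio, library, closet → queue [annex, lobby, patio, library, closet]
Visit annex; enqueue workshop, nursery, sauna → queue [lobby, patio, library, closet, workshop, nursery, sauna]
Visit lobby → queue [patio, library, closet, workshop, nursery, sauna]
Visit patio; enqueue gym → queue [library, closet, workshop, nursery, sauna, gym]
Visit library; enqueue vault → queue [closet, workshop, nursery, sauna, gym, vault]
Visit closet; enqueue cellar, hall, study → queue [workshop, nursery, sauna, gym, vault, cellar, hall, study]
Visit workshop → queue [nursery, sauna, gym, vault, cellar, hall, study]
Visit nursery → queue [sauna, gym, vault, cellar, hall, study]
Visit sauna → queue [gym, vault, cellar, hall, study]
Visit gym → queue [vault, cellar, hall, study]
Visit vault → queue [cellar, hall, study]
Visit cellar; enqueue foyer, kitchen, attic → queue [hall, study, foyer, kitchen, attic]
Visit hall; enqueue garage → queue [study, foyer, kitchen, attic, garage]
Visit study → queue [foyer, kitchen, attic, garage]
Visit foyer → queue [kitchen, attic, garage]
Visit kitchen → queue [attic, garage]
Visit attic; enqueue office → queue [garage, office]
Visit garage → queue [office]
Visit office → queue []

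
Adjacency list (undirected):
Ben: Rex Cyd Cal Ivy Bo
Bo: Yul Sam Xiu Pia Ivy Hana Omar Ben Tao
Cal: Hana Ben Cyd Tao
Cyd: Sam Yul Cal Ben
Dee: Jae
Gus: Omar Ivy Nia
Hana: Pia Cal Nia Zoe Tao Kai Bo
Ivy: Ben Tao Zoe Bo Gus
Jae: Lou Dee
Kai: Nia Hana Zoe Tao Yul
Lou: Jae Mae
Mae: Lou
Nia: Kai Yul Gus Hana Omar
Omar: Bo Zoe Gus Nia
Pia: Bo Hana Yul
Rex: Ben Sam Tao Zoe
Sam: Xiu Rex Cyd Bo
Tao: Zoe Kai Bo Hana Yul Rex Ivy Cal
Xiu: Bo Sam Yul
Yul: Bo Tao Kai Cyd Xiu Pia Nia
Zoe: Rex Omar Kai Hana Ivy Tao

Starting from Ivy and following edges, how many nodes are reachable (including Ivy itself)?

BFS from Ivy visits: Ivy, Ben, Tao, Zoe, Bo, Gus, Rex, Cyd, Cal, Kai, Hana, Yul, Omar, Sam, Xiu, Pia, Nia
Reachable nodes: 17 of 21 total.

17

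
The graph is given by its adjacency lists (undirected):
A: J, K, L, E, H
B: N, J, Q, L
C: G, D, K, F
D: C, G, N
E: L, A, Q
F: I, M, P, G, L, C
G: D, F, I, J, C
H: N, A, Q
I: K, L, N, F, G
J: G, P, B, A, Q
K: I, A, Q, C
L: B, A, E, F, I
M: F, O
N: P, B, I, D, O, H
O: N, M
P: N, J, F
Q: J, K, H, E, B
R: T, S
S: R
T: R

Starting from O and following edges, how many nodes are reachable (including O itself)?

17

BFS from O visits: O, N, M, P, B, I, D, H, F, J, Q, L, K, G, C, A, E
Reachable nodes: 17 of 20 total.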